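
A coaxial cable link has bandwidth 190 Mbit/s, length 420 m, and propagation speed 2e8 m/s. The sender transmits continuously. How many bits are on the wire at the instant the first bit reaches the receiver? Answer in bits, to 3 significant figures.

Propagation delay = 420 / 200000000 = 2.1e-06 s.
BDP = R × t_prop = 190000000 × 2.1e-06 = 399 bits.

399 bits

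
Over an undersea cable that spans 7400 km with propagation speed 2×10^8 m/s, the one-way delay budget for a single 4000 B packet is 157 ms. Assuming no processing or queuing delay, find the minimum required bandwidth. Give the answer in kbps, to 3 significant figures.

267 kbps

L = 32000 bits.
Propagation delay = 7400000 / 200000000 = 37 ms.
Transmission budget = 157 − 37 = 120 ms.
R ≥ L / t_tx = 32000 bits / 0.12 s = 267 kbps.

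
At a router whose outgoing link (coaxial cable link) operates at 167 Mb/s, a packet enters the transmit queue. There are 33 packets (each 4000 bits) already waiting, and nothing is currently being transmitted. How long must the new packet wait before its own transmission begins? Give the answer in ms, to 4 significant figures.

0.7904 ms

Each queued packet: L/R = 4000/167000000 = 0.0239521 ms.
33 queued → 0.790419 ms.
Queuing delay = 0.7904 ms.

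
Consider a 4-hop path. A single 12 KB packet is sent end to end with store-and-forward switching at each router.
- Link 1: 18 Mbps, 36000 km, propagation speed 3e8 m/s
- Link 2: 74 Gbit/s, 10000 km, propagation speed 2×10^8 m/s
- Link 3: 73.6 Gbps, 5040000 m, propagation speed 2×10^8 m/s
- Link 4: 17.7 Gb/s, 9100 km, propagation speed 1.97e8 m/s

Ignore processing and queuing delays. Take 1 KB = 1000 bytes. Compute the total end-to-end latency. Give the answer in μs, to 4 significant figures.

L = 96000 bits.
Transmission delays (L/R per hop): 5333.33, 1.2973, 1.30435, 5.42373 μs; sum = 5341.36 μs.
Propagation delays (d/s per hop): 120000, 50000, 25200, 46192.9 μs; sum = 241393 μs.
End-to-end = 246700 μs.

246700 μs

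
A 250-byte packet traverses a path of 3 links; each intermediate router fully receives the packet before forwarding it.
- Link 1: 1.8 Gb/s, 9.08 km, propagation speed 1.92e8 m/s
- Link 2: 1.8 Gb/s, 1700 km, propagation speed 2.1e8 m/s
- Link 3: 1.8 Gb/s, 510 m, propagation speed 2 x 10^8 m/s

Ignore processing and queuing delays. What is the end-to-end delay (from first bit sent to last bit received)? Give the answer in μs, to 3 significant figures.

L = 250 × 8 = 2000 bits.
Transmission delay per hop = L/R = 2000/1800000000 = 1.11111 μs; 3 hops → 3.33333 μs.
Propagation delays (d/s per hop): 47.2917, 8095.24, 2.55 μs; sum = 8145.08 μs.
End-to-end = 8150 μs.

8150 μs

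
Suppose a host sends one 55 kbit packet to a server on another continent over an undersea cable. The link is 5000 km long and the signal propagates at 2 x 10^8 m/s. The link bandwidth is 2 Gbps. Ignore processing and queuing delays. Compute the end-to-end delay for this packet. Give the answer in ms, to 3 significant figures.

25.0 ms

L = 55000 bits.
Transmission delay = L/R = 55000 / 2000000000 = 0.0275 ms.
Propagation delay = d/s = 5000000 m / 200000000 m/s = 25 ms.
Total = 25.0 ms.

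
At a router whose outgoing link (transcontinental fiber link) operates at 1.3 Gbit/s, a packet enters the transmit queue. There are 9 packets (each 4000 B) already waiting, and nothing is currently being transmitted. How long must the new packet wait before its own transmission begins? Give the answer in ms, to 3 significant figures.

0.222 ms

Each queued packet: L/R = 32000/1300000000 = 0.0246154 ms.
9 queued → 0.221538 ms.
Queuing delay = 0.222 ms.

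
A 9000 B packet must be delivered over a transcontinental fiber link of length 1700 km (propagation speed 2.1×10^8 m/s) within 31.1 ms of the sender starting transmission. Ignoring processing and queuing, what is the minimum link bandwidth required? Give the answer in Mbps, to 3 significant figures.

3.13 Mbps

L = 72000 bits.
Propagation delay = 1700000 / 210000000 = 8.09524 ms.
Transmission budget = 31.1 − 8.09524 = 23.0048 ms.
R ≥ L / t_tx = 72000 bits / 0.0230048 s = 3.13 Mbps.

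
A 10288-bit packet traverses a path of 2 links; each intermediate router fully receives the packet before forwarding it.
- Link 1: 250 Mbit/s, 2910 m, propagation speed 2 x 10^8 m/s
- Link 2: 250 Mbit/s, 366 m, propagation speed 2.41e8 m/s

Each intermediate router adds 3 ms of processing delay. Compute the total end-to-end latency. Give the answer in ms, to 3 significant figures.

Transmission delay per hop = L/R = 10288/250000000 = 0.041152 ms; 2 hops → 0.082304 ms.
Propagation delays (d/s per hop): 0.01455, 0.00151867 ms; sum = 0.0160687 ms.
Processing at 1 router(s): 1 × 3 ms = 3 ms.
End-to-end = 3.10 ms.

3.10 ms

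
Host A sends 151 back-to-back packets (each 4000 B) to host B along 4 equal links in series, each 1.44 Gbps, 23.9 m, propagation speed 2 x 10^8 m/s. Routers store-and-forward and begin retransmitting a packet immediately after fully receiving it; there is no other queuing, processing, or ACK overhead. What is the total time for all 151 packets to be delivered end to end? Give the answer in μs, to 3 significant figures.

Per-hop transmission t_tx = L/R = 32000/1440000000 = 22.2222 μs.
Per-hop propagation t_prop = 23.9/200000000 = 0.1195 μs.
Pipeline fill: first packet needs 4·t_tx to clear all hops; remaining 150 packets each add one t_tx.
Total = (4+151-1)·t_tx + 4·t_prop = 154·22.2222 + 4·0.1195 = 3420 μs.

3420 μs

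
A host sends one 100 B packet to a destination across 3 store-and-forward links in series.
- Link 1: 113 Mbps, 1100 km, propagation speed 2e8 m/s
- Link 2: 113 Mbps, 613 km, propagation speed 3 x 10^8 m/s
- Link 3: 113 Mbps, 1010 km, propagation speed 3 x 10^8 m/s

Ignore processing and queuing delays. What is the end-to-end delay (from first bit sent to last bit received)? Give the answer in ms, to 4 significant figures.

L = 100 × 8 = 800 bits.
Transmission delay per hop = L/R = 800/113000000 = 0.00707965 ms; 3 hops → 0.0212389 ms.
Propagation delays (d/s per hop): 5.5, 2.04333, 3.36667 ms; sum = 10.91 ms.
End-to-end = 10.93 ms.

10.93 ms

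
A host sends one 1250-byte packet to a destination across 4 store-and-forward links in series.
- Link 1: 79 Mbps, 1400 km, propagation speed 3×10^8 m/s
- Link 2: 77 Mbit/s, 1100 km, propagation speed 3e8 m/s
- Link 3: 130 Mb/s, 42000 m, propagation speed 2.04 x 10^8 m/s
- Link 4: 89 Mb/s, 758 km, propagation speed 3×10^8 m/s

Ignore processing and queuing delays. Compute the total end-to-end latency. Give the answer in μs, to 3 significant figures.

L = 1250 × 8 = 10000 bits.
Transmission delays (L/R per hop): 126.582, 129.87, 76.9231, 112.36 μs; sum = 445.735 μs.
Propagation delays (d/s per hop): 4666.67, 3666.67, 205.882, 2526.67 μs; sum = 11065.9 μs.
End-to-end = 11500 μs.

11500 μs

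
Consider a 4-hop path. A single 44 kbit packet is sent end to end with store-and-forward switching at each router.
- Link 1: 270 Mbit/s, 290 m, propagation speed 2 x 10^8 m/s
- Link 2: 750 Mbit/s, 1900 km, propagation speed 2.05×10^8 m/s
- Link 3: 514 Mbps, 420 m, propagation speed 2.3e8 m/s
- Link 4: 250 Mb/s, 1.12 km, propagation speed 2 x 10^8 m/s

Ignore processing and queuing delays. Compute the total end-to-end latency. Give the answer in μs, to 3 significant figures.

9760 μs

L = 44000 bits.
Transmission delays (L/R per hop): 162.963, 58.6667, 85.6031, 176 μs; sum = 483.233 μs.
Propagation delays (d/s per hop): 1.45, 9268.29, 1.82609, 5.6 μs; sum = 9277.17 μs.
End-to-end = 9760 μs.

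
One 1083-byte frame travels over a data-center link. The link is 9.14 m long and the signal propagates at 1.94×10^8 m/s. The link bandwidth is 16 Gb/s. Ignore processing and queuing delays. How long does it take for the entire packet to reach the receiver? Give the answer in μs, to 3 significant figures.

0.589 μs

L = 1083 × 8 = 8664 bits.
Transmission delay = L/R = 8664 / 16000000000 = 0.5415 μs.
Propagation delay = d/s = 9.14 m / 194000000 m/s = 0.0471134 μs.
Total = 0.589 μs.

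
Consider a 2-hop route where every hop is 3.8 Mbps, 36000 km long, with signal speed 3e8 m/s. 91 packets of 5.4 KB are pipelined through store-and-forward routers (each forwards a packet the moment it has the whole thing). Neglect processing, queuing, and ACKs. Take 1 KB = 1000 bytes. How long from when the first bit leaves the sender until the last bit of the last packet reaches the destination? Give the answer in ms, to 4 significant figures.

Per-hop transmission t_tx = L/R = 43200/3800000 = 11.3684 ms.
Per-hop propagation t_prop = 36000000/300000000 = 120 ms.
Pipeline fill: first packet needs 2·t_tx to clear all hops; remaining 90 packets each add one t_tx.
Total = (2+91-1)·t_tx + 2·t_prop = 92·11.3684 + 2·120 = 1286 ms.

1286 ms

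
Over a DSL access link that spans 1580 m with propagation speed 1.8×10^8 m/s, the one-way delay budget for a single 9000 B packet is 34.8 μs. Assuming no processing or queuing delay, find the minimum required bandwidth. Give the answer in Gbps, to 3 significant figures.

2.77 Gbps

L = 72000 bits.
Propagation delay = 1580 / 180000000 = 8.77778 μs.
Transmission budget = 34.8 − 8.77778 = 26.0222 μs.
R ≥ L / t_tx = 72000 bits / 2.60222e-05 s = 2.77 Gbps.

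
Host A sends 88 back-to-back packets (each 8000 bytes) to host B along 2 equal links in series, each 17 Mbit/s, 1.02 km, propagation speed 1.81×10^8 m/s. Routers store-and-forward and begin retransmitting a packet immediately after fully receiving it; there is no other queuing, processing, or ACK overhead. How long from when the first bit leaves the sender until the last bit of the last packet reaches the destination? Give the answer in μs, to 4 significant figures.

335100 μs

Per-hop transmission t_tx = L/R = 64000/17000000 = 3764.71 μs.
Per-hop propagation t_prop = 1020/181000000 = 5.63536 μs.
Pipeline fill: first packet needs 2·t_tx to clear all hops; remaining 87 packets each add one t_tx.
Total = (2+88-1)·t_tx + 2·t_prop = 89·3764.71 + 2·5.63536 = 335100 μs.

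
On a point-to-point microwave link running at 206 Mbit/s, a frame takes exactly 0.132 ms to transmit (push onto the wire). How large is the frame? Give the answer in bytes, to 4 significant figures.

3399 bytes

L = R × t_tx = 206000000 b/s × 0.000132 s = 27192 bits.
In bytes: 27192 / 8 = 3399 bytes.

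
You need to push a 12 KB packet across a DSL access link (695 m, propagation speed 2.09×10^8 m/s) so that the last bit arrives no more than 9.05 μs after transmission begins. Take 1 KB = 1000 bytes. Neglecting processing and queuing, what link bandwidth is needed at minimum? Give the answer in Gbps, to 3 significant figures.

16.8 Gbps

L = 96000 bits.
Propagation delay = 695 / 209000000 = 3.32536 μs.
Transmission budget = 9.05 − 3.32536 = 5.72464 μs.
R ≥ L / t_tx = 96000 bits / 5.72464e-06 s = 16.8 Gbps.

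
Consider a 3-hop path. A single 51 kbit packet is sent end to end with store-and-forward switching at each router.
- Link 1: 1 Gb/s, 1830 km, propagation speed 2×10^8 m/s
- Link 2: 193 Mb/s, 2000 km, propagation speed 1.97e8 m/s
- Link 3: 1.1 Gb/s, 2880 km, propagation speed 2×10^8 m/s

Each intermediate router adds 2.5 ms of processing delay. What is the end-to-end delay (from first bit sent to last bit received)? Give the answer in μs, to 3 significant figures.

L = 51000 bits.
Transmission delays (L/R per hop): 51, 264.249, 46.3636 μs; sum = 361.612 μs.
Propagation delays (d/s per hop): 9150, 10152.3, 14400 μs; sum = 33702.3 μs.
Processing at 2 router(s): 2 × 2.5 ms = 5000 μs.
End-to-end = 39100 μs.

39100 μs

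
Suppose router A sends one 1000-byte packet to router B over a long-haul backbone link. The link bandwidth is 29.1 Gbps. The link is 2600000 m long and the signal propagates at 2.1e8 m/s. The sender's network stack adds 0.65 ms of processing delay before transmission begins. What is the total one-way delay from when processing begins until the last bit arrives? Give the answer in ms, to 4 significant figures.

13.03 ms

L = 1000 × 8 = 8000 bits.
Transmission delay = L/R = 8000 / 29100000000 = 0.000274914 ms.
Propagation delay = d/s = 2600000 m / 210000000 m/s = 12.381 ms.
Plus processing delay 0.65 ms = 0.65 ms.
Total = 13.03 ms.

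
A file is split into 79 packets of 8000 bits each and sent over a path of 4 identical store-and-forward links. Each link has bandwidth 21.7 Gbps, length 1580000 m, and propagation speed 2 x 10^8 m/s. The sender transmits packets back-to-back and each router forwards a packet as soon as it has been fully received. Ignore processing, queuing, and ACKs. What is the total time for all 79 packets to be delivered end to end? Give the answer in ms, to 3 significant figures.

Per-hop transmission t_tx = L/R = 8000/21700000000 = 0.000368664 ms.
Per-hop propagation t_prop = 1580000/200000000 = 7.9 ms.
Pipeline fill: first packet needs 4·t_tx to clear all hops; remaining 78 packets each add one t_tx.
Total = (4+79-1)·t_tx + 4·t_prop = 82·0.000368664 + 4·7.9 = 31.6 ms.

31.6 ms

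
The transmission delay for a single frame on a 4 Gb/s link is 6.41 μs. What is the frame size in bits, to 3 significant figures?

L = R × t_tx = 4000000000 b/s × 6.41e-06 s = 25640 bits.

25600 bits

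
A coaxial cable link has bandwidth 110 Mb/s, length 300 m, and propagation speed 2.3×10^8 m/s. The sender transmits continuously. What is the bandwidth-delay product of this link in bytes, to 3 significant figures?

17.9 bytes

Propagation delay = 300 / 2.3e+08 = 1.30435e-06 s.
BDP = R × t_prop = 110000000 × 1.30435e-06 = 143.478 bits.
In bytes: 143.478/8 = 17.9 bytes.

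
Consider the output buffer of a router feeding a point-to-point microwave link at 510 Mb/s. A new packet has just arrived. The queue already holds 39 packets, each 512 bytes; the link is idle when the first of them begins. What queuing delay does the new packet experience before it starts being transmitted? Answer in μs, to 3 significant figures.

313 μs

Each queued packet: L/R = 4096/510000000 = 8.03137 μs.
39 queued → 313.224 μs.
Queuing delay = 313 μs.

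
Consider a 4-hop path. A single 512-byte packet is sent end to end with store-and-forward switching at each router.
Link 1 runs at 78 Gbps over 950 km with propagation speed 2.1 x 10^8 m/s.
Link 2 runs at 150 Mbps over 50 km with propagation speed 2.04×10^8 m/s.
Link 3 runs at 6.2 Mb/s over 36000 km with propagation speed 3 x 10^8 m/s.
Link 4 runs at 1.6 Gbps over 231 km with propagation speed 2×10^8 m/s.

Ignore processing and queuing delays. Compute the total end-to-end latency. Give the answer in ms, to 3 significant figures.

L = 512 × 8 = 4096 bits.
Transmission delays (L/R per hop): 5.25128e-05, 0.0273067, 0.660645, 0.00256 ms; sum = 0.690564 ms.
Propagation delays (d/s per hop): 4.52381, 0.245098, 120, 1.155 ms; sum = 125.924 ms.
End-to-end = 127 ms.

127 ms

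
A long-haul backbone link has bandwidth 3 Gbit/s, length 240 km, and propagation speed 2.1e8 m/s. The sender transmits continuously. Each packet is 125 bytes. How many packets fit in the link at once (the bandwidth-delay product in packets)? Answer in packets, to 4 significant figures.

3429 packets

Propagation delay = 240000 / 210000000 = 0.00114286 s.
BDP = R × t_prop = 3000000000 × 0.00114286 = 3428570 bits.
In packets of 1000 bits: 3429 packets.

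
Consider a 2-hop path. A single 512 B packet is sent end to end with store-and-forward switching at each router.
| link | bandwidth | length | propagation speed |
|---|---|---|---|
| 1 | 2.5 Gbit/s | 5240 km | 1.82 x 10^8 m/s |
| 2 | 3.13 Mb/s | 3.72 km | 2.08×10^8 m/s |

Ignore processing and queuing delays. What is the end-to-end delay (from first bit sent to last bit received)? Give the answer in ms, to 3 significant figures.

30.1 ms

L = 512 × 8 = 4096 bits.
Transmission delays (L/R per hop): 0.0016384, 1.30863 ms; sum = 1.31026 ms.
Propagation delays (d/s per hop): 28.7912, 0.0178846 ms; sum = 28.8091 ms.
End-to-end = 30.1 ms.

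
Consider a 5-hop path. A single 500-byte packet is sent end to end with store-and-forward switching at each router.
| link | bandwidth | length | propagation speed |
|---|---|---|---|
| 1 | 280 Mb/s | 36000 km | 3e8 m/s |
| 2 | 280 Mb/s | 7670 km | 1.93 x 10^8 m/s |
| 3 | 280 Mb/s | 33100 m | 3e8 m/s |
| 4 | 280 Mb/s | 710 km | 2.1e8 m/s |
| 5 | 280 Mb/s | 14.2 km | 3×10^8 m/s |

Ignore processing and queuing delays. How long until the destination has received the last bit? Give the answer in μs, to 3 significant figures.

L = 500 × 8 = 4000 bits.
Transmission delay per hop = L/R = 4000/280000000 = 14.2857 μs; 5 hops → 71.4286 μs.
Propagation delays (d/s per hop): 120000, 39740.9, 110.333, 3380.95, 47.3333 μs; sum = 163280 μs.
End-to-end = 163000 μs.

163000 μs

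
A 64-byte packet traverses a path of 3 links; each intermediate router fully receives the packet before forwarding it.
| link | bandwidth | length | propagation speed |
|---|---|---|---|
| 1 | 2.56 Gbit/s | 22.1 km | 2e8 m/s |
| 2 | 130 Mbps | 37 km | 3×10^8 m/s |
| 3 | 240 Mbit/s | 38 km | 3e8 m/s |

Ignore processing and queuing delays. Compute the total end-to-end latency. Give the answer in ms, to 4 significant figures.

0.3668 ms

L = 64 × 8 = 512 bits.
Transmission delays (L/R per hop): 0.0002, 0.00393846, 0.00213333 ms; sum = 0.00627179 ms.
Propagation delays (d/s per hop): 0.1105, 0.123333, 0.126667 ms; sum = 0.3605 ms.
End-to-end = 0.3668 ms.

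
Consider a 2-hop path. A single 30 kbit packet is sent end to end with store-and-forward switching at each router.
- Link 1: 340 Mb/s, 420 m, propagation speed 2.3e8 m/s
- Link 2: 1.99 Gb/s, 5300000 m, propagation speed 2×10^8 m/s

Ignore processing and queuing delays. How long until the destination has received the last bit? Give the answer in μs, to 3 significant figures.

L = 30000 bits.
Transmission delays (L/R per hop): 88.2353, 15.0754 μs; sum = 103.311 μs.
Propagation delays (d/s per hop): 1.82609, 26500 μs; sum = 26501.8 μs.
End-to-end = 26600 μs.

26600 μs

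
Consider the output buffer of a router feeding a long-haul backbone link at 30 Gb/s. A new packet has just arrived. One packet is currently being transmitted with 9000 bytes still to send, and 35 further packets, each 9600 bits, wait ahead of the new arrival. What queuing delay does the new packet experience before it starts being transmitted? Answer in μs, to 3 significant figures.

Each queued packet: L/R = 9600/30000000000 = 0.32 μs.
35 queued → 11.2 μs.
Plus remaining 72000 bits of current packet: 2.4 μs.
Queuing delay = 13.6 μs.

13.6 μs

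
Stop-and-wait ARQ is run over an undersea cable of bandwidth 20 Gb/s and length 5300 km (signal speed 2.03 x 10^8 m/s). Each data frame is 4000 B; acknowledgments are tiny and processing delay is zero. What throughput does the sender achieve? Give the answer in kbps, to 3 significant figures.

t_tx = L/R = 32000/20000000000 = 1.6e-06 s.
t_prop = 5300000/2.03e+08 = 0.0261084 s; RTT = 0.0522167 s.
Cycle = t_tx + RTT = 0.0522183 s.
Throughput = L / cycle = 32000 / 0.0522183 = 613 kbps.

613 kbps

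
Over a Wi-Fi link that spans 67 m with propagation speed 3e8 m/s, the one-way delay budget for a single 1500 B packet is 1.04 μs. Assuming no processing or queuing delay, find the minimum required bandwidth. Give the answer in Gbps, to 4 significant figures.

14.69 Gbps

L = 12000 bits.
Propagation delay = 67 / 300000000 = 0.223333 μs.
Transmission budget = 1.04 − 0.223333 = 0.816667 μs.
R ≥ L / t_tx = 12000 bits / 8.16667e-07 s = 14.69 Gbps.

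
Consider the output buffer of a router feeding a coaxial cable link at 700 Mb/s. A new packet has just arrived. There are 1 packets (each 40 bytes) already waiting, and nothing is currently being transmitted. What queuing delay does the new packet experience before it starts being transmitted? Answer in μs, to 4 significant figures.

0.4571 μs

Each queued packet: L/R = 320/700000000 = 0.457143 μs.
1 queued → 0.457143 μs.
Queuing delay = 0.4571 μs.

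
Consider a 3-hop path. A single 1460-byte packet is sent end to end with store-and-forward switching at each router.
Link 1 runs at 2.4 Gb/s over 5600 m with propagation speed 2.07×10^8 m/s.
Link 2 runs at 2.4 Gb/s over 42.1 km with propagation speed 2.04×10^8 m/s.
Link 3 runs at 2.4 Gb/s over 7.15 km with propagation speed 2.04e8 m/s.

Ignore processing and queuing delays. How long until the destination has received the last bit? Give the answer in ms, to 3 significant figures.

L = 1460 × 8 = 11680 bits.
Transmission delay per hop = L/R = 11680/2400000000 = 0.00486667 ms; 3 hops → 0.0146 ms.
Propagation delays (d/s per hop): 0.0270531, 0.206373, 0.035049 ms; sum = 0.268475 ms.
End-to-end = 0.283 ms.

0.283 ms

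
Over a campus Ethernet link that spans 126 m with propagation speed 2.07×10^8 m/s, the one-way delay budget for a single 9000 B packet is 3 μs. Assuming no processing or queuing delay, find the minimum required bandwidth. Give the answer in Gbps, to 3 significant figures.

30.1 Gbps

L = 72000 bits.
Propagation delay = 126 / 2.07e+08 = 0.608696 μs.
Transmission budget = 3 − 0.608696 = 2.3913 μs.
R ≥ L / t_tx = 72000 bits / 2.3913e-06 s = 30.1 Gbps.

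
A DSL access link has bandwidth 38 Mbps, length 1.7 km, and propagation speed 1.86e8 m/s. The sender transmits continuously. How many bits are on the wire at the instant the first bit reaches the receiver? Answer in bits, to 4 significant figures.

347.3 bits

Propagation delay = 1700 / 186000000 = 9.13978e-06 s.
BDP = R × t_prop = 38000000 × 9.13978e-06 = 347.312 bits.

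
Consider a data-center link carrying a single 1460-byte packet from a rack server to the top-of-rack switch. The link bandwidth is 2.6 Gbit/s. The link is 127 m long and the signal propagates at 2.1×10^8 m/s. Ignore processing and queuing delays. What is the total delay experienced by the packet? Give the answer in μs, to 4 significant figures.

L = 1460 × 8 = 11680 bits.
Transmission delay = L/R = 11680 / 2600000000 = 4.49231 μs.
Propagation delay = d/s = 127 m / 210000000 m/s = 0.604762 μs.
Total = 5.097 μs.

5.097 μs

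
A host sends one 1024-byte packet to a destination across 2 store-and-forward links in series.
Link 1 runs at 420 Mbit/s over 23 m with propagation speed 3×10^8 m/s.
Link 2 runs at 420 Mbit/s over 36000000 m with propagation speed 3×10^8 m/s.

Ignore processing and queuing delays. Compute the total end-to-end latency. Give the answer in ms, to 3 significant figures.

L = 1024 × 8 = 8192 bits.
Transmission delay per hop = L/R = 8192/420000000 = 0.0195048 ms; 2 hops → 0.0390095 ms.
Propagation delays (d/s per hop): 7.66667e-05, 120 ms; sum = 120 ms.
End-to-end = 120 ms.

120 ms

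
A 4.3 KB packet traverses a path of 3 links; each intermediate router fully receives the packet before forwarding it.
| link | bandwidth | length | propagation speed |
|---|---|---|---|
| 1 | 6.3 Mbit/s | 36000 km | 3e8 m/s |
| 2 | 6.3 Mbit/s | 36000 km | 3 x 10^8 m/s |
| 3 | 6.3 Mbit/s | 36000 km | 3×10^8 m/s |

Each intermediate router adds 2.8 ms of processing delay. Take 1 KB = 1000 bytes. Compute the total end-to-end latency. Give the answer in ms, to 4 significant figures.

382.0 ms

L = 34400 bits.
Transmission delay per hop = L/R = 34400/6300000 = 5.46032 ms; 3 hops → 16.381 ms.
Propagation delays (d/s per hop): 120, 120, 120 ms; sum = 360 ms.
Processing at 2 router(s): 2 × 2.8 ms = 5.6 ms.
End-to-end = 382.0 ms.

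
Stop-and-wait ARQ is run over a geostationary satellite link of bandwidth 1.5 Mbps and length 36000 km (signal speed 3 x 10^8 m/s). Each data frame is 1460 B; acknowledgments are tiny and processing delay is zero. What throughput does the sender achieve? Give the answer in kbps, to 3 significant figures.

t_tx = L/R = 11680/1500000 = 0.00778667 s.
t_prop = 36000000/300000000 = 0.12 s; RTT = 0.24 s.
Cycle = t_tx + RTT = 0.247787 s.
Throughput = L / cycle = 11680 / 0.247787 = 47.1 kbps.

47.1 kbps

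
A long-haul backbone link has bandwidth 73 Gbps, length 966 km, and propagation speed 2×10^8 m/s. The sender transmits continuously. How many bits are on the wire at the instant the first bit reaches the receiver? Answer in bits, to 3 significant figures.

Propagation delay = 966000 / 200000000 = 0.00483 s.
BDP = R × t_prop = 73000000000 × 0.00483 = 352590000 bits.

353000000 bits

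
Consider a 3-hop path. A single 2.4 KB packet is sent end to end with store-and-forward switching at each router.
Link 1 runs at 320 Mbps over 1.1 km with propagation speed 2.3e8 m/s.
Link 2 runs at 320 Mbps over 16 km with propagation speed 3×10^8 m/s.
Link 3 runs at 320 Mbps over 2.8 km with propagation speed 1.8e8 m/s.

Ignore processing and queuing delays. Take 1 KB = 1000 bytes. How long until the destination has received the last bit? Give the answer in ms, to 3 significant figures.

0.254 ms

L = 19200 bits.
Transmission delay per hop = L/R = 19200/320000000 = 0.06 ms; 3 hops → 0.18 ms.
Propagation delays (d/s per hop): 0.00478261, 0.0533333, 0.0155556 ms; sum = 0.0736715 ms.
End-to-end = 0.254 ms.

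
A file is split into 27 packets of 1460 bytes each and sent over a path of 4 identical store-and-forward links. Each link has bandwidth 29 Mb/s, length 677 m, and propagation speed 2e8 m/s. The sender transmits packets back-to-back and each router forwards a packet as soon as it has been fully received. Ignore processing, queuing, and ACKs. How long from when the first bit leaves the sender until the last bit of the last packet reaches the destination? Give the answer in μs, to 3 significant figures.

Per-hop transmission t_tx = L/R = 11680/29000000 = 402.759 μs.
Per-hop propagation t_prop = 677/200000000 = 3.385 μs.
Pipeline fill: first packet needs 4·t_tx to clear all hops; remaining 26 packets each add one t_tx.
Total = (4+27-1)·t_tx + 4·t_prop = 30·402.759 + 4·3.385 = 12100 μs.

12100 μs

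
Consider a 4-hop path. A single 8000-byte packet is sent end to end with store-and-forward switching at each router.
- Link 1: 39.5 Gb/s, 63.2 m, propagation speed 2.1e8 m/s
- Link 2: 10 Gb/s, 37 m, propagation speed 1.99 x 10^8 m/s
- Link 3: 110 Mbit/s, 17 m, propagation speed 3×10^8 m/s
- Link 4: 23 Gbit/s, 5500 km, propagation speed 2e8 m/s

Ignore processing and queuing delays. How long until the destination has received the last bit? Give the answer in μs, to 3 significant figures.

L = 8000 × 8 = 64000 bits.
Transmission delays (L/R per hop): 1.62025, 6.4, 581.818, 2.78261 μs; sum = 592.621 μs.
Propagation delays (d/s per hop): 0.300952, 0.18593, 0.0566667, 27500 μs; sum = 27500.5 μs.
End-to-end = 28100 μs.

28100 μs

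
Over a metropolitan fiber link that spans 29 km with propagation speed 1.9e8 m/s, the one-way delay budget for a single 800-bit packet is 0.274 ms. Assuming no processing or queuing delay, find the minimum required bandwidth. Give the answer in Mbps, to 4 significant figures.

Propagation delay = 29000 / 190000000 = 0.152632 ms.
Transmission budget = 0.274 − 0.152632 = 0.121368 ms.
R ≥ L / t_tx = 800 bits / 0.000121368 s = 6.592 Mbps.

6.592 Mbps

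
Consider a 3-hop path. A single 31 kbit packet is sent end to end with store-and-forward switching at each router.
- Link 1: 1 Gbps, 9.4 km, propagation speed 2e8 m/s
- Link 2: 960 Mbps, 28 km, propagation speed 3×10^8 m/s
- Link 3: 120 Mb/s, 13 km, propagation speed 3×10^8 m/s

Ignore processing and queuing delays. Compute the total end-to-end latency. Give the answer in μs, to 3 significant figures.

505 μs

L = 31000 bits.
Transmission delays (L/R per hop): 31, 32.2917, 258.333 μs; sum = 321.625 μs.
Propagation delays (d/s per hop): 47, 93.3333, 43.3333 μs; sum = 183.667 μs.
End-to-end = 505 μs.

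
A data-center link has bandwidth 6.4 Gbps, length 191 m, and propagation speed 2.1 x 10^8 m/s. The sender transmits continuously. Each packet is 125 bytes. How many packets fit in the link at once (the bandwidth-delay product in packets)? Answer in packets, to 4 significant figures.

Propagation delay = 191 / 210000000 = 9.09524e-07 s.
BDP = R × t_prop = 6400000000 × 9.09524e-07 = 5820.95 bits.
In packets of 1000 bits: 5.821 packets.

5.821 packets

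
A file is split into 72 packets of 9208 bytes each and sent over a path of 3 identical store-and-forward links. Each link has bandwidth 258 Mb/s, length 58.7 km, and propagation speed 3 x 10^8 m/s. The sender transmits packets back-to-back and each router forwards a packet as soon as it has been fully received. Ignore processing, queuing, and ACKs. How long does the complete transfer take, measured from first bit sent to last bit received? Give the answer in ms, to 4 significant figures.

Per-hop transmission t_tx = L/R = 73664/258000000 = 0.285519 ms.
Per-hop propagation t_prop = 58700/300000000 = 0.195667 ms.
Pipeline fill: first packet needs 3·t_tx to clear all hops; remaining 71 packets each add one t_tx.
Total = (3+72-1)·t_tx + 3·t_prop = 74·0.285519 + 3·0.195667 = 21.72 ms.

21.72 ms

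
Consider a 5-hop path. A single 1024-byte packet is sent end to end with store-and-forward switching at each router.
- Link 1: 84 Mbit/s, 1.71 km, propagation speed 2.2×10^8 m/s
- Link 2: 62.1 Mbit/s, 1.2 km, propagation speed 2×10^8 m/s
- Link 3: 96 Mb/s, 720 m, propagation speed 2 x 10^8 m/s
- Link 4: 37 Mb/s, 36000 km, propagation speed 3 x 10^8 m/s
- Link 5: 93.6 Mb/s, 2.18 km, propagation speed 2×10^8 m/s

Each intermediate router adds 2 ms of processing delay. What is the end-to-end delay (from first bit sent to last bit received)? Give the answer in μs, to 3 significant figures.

L = 1024 × 8 = 8192 bits.
Transmission delays (L/R per hop): 97.5238, 131.916, 85.3333, 221.405, 87.5214 μs; sum = 623.7 μs.
Propagation delays (d/s per hop): 7.77273, 6, 3.6, 120000, 10.9 μs; sum = 120028 μs.
Processing at 4 router(s): 4 × 2 ms = 8000 μs.
End-to-end = 129000 μs.

129000 μs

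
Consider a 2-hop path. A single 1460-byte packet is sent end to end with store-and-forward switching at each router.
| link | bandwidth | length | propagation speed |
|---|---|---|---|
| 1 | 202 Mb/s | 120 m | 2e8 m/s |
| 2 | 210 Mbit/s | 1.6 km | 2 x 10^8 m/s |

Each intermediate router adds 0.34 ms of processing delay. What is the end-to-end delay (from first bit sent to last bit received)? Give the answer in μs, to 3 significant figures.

462 μs

L = 1460 × 8 = 11680 bits.
Transmission delays (L/R per hop): 57.8218, 55.619 μs; sum = 113.441 μs.
Propagation delays (d/s per hop): 0.6, 8 μs; sum = 8.6 μs.
Processing at 1 router(s): 1 × 0.34 ms = 340 μs.
End-to-end = 462 μs.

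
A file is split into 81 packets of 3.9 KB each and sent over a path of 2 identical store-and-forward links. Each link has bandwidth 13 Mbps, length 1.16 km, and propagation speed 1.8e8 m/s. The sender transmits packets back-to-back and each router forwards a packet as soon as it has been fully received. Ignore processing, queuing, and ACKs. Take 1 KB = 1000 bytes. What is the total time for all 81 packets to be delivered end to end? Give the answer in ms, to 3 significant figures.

197 ms

Per-hop transmission t_tx = L/R = 31200/13000000 = 2.4 ms.
Per-hop propagation t_prop = 1160/180000000 = 0.00644444 ms.
Pipeline fill: first packet needs 2·t_tx to clear all hops; remaining 80 packets each add one t_tx.
Total = (2+81-1)·t_tx + 2·t_prop = 82·2.4 + 2·0.00644444 = 197 ms.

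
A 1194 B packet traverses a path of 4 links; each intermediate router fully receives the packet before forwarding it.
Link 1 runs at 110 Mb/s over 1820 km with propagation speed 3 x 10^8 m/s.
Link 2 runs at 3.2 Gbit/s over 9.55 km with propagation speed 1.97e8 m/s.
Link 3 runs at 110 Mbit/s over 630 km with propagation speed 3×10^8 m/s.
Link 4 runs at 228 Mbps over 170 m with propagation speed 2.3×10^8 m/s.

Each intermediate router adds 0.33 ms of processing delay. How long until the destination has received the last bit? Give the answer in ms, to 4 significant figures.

L = 1194 × 8 = 9552 bits.
Transmission delays (L/R per hop): 0.0868364, 0.002985, 0.0868364, 0.0418947 ms; sum = 0.218552 ms.
Propagation delays (d/s per hop): 6.06667, 0.0484772, 2.1, 0.00073913 ms; sum = 8.21588 ms.
Processing at 3 router(s): 3 × 0.33 ms = 0.99 ms.
End-to-end = 9.424 ms.

9.424 ms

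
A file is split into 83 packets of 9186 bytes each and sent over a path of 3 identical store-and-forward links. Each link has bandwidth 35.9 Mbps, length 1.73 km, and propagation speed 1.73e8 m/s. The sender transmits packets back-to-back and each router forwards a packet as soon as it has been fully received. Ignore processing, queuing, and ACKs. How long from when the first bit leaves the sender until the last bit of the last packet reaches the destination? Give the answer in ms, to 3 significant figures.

174 ms

Per-hop transmission t_tx = L/R = 73488/35900000 = 2.04702 ms.
Per-hop propagation t_prop = 1730/173000000 = 0.01 ms.
Pipeline fill: first packet needs 3·t_tx to clear all hops; remaining 82 packets each add one t_tx.
Total = (3+83-1)·t_tx + 3·t_prop = 85·2.04702 + 3·0.01 = 174 ms.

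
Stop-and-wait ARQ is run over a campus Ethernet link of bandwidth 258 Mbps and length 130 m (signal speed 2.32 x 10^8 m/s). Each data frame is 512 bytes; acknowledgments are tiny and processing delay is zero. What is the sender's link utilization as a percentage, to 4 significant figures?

93.41 %

t_tx = L/R = 4096/258000000 = 1.5876e-05 s.
t_prop = 130/2.32e+08 = 5.60345e-07 s; RTT = 1.12069e-06 s.
Cycle = t_tx + RTT = 1.69967e-05 s.
Utilization = t_tx / cycle = 1.5876e-05/1.69967e-05 = 93.41 %.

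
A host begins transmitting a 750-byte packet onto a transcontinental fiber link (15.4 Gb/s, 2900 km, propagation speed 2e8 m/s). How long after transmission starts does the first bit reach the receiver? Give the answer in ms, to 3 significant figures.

14.5 ms

First bit experiences only propagation delay: d/s = 2900000/200000000 = 14.5 ms.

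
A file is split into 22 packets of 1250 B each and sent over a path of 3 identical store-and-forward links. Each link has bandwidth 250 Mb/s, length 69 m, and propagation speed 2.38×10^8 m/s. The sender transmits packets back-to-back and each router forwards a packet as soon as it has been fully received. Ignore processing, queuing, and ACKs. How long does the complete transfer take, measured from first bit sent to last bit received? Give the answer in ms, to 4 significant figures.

0.9609 ms

Per-hop transmission t_tx = L/R = 10000/250000000 = 0.04 ms.
Per-hop propagation t_prop = 69/238000000 = 0.000289916 ms.
Pipeline fill: first packet needs 3·t_tx to clear all hops; remaining 21 packets each add one t_tx.
Total = (3+22-1)·t_tx + 3·t_prop = 24·0.04 + 3·0.000289916 = 0.9609 ms.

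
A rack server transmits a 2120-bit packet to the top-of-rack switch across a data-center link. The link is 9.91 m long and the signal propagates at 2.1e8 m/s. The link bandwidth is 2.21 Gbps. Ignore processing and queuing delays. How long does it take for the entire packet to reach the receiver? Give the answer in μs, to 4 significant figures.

1.006 μs

Transmission delay = L/R = 2120 / 2210000000 = 0.959276 μs.
Propagation delay = d/s = 9.91 m / 210000000 m/s = 0.0471905 μs.
Total = 1.006 μs.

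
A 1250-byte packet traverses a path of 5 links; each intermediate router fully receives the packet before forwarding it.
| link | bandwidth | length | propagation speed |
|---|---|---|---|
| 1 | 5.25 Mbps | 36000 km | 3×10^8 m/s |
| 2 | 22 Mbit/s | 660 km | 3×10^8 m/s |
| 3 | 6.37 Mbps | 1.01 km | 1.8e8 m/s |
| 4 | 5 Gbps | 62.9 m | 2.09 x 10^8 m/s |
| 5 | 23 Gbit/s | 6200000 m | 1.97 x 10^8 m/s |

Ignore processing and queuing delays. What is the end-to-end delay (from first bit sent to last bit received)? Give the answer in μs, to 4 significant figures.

157600 μs

L = 1250 × 8 = 10000 bits.
Transmission delays (L/R per hop): 1904.76, 454.545, 1569.86, 2, 0.434783 μs; sum = 3931.6 μs.
Propagation delays (d/s per hop): 120000, 2200, 5.61111, 0.300957, 31472.1 μs; sum = 153678 μs.
End-to-end = 157600 μs.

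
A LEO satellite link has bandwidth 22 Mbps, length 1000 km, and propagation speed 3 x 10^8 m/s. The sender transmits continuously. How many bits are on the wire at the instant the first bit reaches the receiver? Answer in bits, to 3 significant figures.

73300 bits

Propagation delay = 1000000 / 300000000 = 0.00333333 s.
BDP = R × t_prop = 22000000 × 0.00333333 = 73333.3 bits.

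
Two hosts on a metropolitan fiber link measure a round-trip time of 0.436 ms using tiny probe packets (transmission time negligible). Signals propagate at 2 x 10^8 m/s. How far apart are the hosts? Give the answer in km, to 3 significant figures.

43.6 km

One-way propagation = RTT/2 = 0.218 ms.
d = s × t = 200000000 × 0.000218 = 43.6 km.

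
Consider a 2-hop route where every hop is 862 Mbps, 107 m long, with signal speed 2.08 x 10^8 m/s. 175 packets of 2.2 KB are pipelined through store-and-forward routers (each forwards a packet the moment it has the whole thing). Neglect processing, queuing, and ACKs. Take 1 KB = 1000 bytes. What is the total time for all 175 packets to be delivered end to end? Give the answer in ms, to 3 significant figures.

Per-hop transmission t_tx = L/R = 17600/862000000 = 0.0204176 ms.
Per-hop propagation t_prop = 107/208000000 = 0.000514423 ms.
Pipeline fill: first packet needs 2·t_tx to clear all hops; remaining 174 packets each add one t_tx.
Total = (2+175-1)·t_tx + 2·t_prop = 176·0.0204176 + 2·0.000514423 = 3.59 ms.

3.59 ms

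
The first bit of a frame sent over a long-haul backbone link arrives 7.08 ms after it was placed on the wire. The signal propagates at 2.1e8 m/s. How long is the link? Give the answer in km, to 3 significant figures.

d = s × t_prop = 210000000 × 0.00708 = 1490 km.

1490 km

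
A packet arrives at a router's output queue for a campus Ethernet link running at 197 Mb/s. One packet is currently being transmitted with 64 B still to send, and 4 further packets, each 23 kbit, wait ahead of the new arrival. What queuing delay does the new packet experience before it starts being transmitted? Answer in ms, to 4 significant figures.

Each queued packet: L/R = 23000/197000000 = 0.116751 ms.
4 queued → 0.467005 ms.
Plus remaining 512 bits of current packet: 0.00259898 ms.
Queuing delay = 0.4696 ms.

0.4696 ms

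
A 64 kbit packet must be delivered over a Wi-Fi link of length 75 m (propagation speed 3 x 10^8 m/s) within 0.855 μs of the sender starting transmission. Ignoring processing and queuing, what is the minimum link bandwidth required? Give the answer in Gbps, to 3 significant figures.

106 Gbps

Propagation delay = 75 / 300000000 = 0.25 μs.
Transmission budget = 0.855 − 0.25 = 0.605 μs.
R ≥ L / t_tx = 64000 bits / 6.05e-07 s = 106 Gbps.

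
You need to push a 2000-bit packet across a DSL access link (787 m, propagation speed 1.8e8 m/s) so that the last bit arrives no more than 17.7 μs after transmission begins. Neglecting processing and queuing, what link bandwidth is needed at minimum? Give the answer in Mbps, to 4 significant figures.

150.1 Mbps

Propagation delay = 787 / 180000000 = 4.37222 μs.
Transmission budget = 17.7 − 4.37222 = 13.3278 μs.
R ≥ L / t_tx = 2000 bits / 1.33278e-05 s = 150.1 Mbps.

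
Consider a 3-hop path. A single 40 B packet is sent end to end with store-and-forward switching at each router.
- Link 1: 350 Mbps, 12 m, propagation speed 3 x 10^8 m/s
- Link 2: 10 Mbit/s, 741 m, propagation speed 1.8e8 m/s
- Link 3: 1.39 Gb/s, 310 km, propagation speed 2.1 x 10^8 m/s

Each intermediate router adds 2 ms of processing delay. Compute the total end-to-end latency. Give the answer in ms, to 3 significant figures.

L = 40 × 8 = 320 bits.
Transmission delays (L/R per hop): 0.000914286, 0.032, 0.000230216 ms; sum = 0.0331445 ms.
Propagation delays (d/s per hop): 4e-05, 0.00411667, 1.47619 ms; sum = 1.48035 ms.
Processing at 2 router(s): 2 × 2 ms = 4 ms.
End-to-end = 5.51 ms.

5.51 ms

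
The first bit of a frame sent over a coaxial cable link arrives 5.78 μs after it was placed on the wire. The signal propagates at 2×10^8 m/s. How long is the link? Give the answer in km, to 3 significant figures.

d = s × t_prop = 200000000 × 5.78e-06 = 1.16 km.

1.16 km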